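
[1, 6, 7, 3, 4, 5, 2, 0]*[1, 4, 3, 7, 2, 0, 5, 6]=[4, 5, 6, 7, 2, 0, 3, 1]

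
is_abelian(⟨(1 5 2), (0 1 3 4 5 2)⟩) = no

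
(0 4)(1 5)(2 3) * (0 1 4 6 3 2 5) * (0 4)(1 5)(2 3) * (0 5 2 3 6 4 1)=(0 4 2 6 3)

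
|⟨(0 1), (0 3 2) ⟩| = 24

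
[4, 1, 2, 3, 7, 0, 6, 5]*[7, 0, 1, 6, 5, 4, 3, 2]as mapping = [0→5, 1→0, 2→1, 3→6, 4→2, 5→7, 6→3, 7→4]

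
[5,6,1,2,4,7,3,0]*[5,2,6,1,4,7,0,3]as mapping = [0→7,1→0,2→2,3→6,4→4,5→3,6→1,7→5]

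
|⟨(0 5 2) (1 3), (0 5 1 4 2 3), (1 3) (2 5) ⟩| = 720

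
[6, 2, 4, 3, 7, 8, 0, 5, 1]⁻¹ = [6, 8, 1, 3, 2, 7, 0, 4, 5]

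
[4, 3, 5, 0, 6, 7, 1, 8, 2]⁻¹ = [3, 6, 8, 1, 0, 2, 4, 5, 7]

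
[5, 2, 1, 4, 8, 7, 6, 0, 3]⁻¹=[7, 2, 1, 8, 3, 0, 6, 5, 4]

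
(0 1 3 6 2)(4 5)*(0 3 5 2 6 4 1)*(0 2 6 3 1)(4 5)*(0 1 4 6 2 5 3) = (0 5 1 6)(2 4)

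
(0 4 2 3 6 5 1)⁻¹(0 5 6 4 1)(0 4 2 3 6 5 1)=(0 4 1 5 2)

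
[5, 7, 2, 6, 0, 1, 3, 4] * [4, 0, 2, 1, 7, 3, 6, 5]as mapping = [0→3, 1→5, 2→2, 3→6, 4→4, 5→0, 6→1, 7→7]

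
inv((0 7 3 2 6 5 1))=(0 1 5 6 2 3 7)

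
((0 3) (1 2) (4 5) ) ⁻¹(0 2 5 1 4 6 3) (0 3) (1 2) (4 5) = (0 3 1 4 2 5 6) 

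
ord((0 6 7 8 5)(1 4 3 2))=20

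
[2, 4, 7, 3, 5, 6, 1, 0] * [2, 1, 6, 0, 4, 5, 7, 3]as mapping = [0→6, 1→4, 2→3, 3→0, 4→5, 5→7, 6→1, 7→2]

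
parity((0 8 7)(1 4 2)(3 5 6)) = even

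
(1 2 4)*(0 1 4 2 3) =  (0 1 3)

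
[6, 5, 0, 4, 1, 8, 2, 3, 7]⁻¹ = [2, 4, 6, 7, 3, 1, 0, 8, 5]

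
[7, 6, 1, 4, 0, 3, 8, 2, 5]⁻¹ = [4, 2, 7, 5, 3, 8, 1, 0, 6]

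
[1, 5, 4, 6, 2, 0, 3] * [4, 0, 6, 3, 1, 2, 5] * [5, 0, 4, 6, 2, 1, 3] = [5, 4, 0, 1, 3, 2, 6]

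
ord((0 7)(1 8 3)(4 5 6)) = 6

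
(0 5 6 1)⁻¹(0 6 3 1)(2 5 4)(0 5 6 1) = (0 5 1 3)(2 6 4)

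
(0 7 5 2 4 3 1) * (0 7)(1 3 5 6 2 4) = (1 7 6 2)(4 5)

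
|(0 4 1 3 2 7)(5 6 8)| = 6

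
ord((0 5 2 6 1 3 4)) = 7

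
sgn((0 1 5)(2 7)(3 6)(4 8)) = -1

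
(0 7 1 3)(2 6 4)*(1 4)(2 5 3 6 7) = (0 2 7 4 5 3)(1 6)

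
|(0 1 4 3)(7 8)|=4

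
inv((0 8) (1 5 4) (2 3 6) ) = (0 8) (1 4 5) (2 6 3) 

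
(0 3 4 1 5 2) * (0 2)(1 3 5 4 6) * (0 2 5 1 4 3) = (0 1 3 6 4)(2 5)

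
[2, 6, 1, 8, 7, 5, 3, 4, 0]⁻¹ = [8, 2, 0, 6, 7, 5, 1, 4, 3]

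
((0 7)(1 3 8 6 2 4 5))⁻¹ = (0 7)(1 5 4 2 6 8 3)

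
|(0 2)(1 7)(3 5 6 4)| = 4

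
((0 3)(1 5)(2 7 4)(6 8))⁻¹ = (0 3)(1 5)(2 4 7)(6 8)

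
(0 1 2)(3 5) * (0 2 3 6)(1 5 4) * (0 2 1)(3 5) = (0 3 4)(1 5 6 2)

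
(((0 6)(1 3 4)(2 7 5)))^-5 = (0 6)(1 3 4)(2 7 5)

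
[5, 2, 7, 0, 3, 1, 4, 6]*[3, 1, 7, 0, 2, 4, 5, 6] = [4, 7, 6, 3, 0, 1, 2, 5]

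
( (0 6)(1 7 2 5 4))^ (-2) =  (1 5 7 4 2)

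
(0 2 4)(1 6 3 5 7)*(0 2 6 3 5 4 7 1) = (0 6 5 1 3 4 2 7)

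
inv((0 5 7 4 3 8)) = (0 8 3 4 7 5)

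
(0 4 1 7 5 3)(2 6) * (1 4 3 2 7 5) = (0 3)(1 5 2 6 7)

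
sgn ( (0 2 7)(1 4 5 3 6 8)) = -1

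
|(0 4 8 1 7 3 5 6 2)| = 9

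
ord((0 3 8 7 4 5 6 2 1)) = 9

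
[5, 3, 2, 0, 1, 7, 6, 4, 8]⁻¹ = [3, 4, 2, 1, 7, 0, 6, 5, 8]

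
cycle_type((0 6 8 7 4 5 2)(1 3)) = 2.7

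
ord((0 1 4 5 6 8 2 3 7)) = 9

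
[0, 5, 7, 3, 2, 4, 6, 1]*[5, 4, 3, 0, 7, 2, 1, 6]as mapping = [0→5, 1→2, 2→6, 3→0, 4→3, 5→7, 6→1, 7→4]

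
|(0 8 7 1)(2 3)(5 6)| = 4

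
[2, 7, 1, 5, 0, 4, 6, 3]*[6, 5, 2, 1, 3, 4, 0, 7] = [2, 7, 5, 4, 6, 3, 0, 1]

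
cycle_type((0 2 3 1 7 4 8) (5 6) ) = 2.7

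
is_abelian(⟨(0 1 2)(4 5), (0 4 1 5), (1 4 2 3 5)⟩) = no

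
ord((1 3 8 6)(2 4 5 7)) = 4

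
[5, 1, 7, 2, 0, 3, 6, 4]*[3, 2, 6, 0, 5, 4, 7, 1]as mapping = [0→4, 1→2, 2→1, 3→6, 4→3, 5→0, 6→7, 7→5]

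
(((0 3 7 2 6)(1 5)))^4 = (0 6 2 7 3)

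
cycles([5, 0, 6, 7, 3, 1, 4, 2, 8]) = (0 5 1)(2 6 4 3 7)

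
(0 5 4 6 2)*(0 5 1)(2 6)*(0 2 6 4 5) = (0 1 2)(4 6)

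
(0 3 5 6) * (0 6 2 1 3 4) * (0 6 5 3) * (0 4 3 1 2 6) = (0 3 1 4) (5 6) 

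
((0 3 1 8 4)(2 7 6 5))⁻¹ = (0 4 8 1 3)(2 5 6 7)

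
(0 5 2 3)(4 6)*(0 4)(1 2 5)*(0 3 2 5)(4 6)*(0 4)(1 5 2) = (0 5 4)(1 2)(3 6)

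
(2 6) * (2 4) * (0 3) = (0 3) (2 6 4) 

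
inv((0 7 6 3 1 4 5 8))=(0 8 5 4 1 3 6 7)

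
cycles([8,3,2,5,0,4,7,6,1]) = (0 8 1 3 5 4) (6 7) 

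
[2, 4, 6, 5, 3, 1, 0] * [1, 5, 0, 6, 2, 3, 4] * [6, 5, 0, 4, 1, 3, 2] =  [6, 0, 1, 4, 2, 3, 5]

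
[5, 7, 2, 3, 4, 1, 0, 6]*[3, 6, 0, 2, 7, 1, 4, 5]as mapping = [0→1, 1→5, 2→0, 3→2, 4→7, 5→6, 6→3, 7→4]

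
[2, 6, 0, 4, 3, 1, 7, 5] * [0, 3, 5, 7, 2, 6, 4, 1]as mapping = [0→5, 1→4, 2→0, 3→2, 4→7, 5→3, 6→1, 7→6]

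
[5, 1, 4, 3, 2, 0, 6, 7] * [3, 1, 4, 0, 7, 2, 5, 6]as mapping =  [0→2, 1→1, 2→7, 3→0, 4→4, 5→3, 6→5, 7→6]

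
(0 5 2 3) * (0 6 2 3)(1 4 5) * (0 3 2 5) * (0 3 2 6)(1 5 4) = (0 5 6 4 3)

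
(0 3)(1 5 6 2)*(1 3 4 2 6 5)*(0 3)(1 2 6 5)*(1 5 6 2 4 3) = (0 3 1 4 2)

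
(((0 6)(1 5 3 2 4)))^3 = (0 6)(1 2 5 4 3)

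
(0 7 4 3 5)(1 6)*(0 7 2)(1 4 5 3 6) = (0 2)(4 6)(5 7)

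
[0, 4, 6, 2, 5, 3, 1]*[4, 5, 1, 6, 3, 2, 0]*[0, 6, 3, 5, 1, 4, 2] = [1, 5, 0, 6, 3, 2, 4]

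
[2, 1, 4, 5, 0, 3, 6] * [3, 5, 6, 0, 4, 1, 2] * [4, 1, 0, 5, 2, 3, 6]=[6, 3, 2, 1, 5, 4, 0]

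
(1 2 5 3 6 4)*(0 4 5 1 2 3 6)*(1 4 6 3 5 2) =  (0 6 2 4 1 5 3) 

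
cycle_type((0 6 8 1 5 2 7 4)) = 8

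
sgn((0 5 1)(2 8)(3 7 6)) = -1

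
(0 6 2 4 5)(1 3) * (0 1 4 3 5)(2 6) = (0 2 3 4)(1 5)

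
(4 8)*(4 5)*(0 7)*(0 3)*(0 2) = (0 7 3 2) (4 8 5) 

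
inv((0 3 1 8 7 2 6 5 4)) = (0 4 5 6 2 7 8 1 3)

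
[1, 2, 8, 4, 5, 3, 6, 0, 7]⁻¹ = [7, 0, 1, 5, 3, 4, 6, 8, 2]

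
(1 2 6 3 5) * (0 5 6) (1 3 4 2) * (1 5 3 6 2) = (0 3 2) (1 5 6 4) 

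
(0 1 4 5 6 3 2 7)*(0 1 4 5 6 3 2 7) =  (0 4 6 2)(1 5 3 7)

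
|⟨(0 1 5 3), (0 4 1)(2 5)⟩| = 720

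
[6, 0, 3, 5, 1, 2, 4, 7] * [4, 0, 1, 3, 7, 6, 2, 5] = [2, 4, 3, 6, 0, 1, 7, 5]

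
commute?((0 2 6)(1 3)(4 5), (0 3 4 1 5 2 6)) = no:(0 2 6)(1 3)(4 5) * (0 3 4 1 5 2 6) = (0 6 3 5 1 4 2), (0 3 4 1 5 2 6) * (0 2 6)(1 3)(4 5) = (0 1 4 3 5 6 2)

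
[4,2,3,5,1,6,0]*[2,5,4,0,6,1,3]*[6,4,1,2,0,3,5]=[5,0,6,4,3,2,1]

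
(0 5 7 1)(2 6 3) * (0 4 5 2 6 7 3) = (0 2 7 1 4 5 3 6)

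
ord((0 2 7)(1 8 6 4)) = 12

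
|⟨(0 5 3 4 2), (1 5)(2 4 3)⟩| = 720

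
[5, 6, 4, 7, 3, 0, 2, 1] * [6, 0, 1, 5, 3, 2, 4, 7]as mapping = [0→2, 1→4, 2→3, 3→7, 4→5, 5→6, 6→1, 7→0]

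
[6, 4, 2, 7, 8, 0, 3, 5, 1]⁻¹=[5, 8, 2, 6, 1, 7, 0, 3, 4]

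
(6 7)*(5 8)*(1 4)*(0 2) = (0 2)(1 4)(5 8)(6 7)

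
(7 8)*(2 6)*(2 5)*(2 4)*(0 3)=(0 3)(2 6 5 4)(7 8)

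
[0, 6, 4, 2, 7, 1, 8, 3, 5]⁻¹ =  [0, 5, 3, 7, 2, 8, 1, 4, 6]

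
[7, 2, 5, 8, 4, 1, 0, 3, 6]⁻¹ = [6, 5, 1, 7, 4, 2, 8, 0, 3]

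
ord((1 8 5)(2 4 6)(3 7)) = 6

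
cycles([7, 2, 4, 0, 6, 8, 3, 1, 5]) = (0 7 1 2 4 6 3)(5 8)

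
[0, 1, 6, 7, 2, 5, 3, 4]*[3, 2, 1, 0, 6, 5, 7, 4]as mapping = [0→3, 1→2, 2→7, 3→4, 4→1, 5→5, 6→0, 7→6]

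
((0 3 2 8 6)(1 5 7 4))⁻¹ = (0 6 8 2 3)(1 4 7 5)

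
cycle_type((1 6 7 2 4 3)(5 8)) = 2.6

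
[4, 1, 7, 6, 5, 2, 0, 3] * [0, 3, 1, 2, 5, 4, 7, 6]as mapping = [0→5, 1→3, 2→6, 3→7, 4→4, 5→1, 6→0, 7→2]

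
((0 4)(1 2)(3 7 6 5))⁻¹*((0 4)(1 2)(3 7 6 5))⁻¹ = (3 6)(5 7)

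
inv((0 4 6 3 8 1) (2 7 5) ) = (0 1 8 3 6 4) (2 5 7) 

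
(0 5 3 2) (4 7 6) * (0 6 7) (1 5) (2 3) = (0 1 5 2 6 4) 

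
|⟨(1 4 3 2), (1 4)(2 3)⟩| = 8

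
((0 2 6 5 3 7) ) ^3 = (0 5) (2 3) (6 7) 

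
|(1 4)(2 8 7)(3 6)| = 6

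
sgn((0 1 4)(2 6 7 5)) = -1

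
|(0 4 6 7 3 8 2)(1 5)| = 14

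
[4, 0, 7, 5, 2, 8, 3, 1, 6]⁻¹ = [1, 7, 4, 6, 0, 3, 8, 2, 5]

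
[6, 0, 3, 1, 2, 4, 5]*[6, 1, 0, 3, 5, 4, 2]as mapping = [0→2, 1→6, 2→3, 3→1, 4→0, 5→5, 6→4]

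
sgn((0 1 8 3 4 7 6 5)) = -1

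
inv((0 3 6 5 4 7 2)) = (0 2 7 4 5 6 3)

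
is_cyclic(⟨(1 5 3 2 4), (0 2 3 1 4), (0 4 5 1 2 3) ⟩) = no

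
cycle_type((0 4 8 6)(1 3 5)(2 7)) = 2.3.4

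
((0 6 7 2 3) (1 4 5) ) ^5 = (1 5 4) 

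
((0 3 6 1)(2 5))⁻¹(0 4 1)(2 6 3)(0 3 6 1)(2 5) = (0 3 4)(1 6 5)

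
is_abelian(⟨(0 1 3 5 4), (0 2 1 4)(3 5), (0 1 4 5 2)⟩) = no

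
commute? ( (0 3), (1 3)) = no: (0 3)*(1 3) = (0 1 3), (1 3)*(0 3) = (0 3 1)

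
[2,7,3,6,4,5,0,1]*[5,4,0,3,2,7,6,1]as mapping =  [0→0,1→1,2→3,3→6,4→2,5→7,6→5,7→4]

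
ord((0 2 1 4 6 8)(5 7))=6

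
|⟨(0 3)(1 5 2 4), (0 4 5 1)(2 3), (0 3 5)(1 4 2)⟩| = 360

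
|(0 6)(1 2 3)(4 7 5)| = 6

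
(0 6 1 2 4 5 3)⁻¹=(0 3 5 4 2 1 6)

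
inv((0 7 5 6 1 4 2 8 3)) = (0 3 8 2 4 1 6 5 7)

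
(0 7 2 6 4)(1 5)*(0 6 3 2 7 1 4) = (0 1 5 4 6)(2 3)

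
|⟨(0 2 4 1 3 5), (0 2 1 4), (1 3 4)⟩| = 720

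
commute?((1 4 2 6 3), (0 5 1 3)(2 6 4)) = no:(1 4 2 6 3)*(0 5 1 3)(2 6 4) = (0 5 1 2 4 6), (0 5 1 3)(2 6 4)*(1 4 2 6 3) = (0 5 4 6 2 3)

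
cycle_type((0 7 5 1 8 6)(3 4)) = 2.6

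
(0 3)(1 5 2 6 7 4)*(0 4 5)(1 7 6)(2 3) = (0 2 1)(3 4 7 5)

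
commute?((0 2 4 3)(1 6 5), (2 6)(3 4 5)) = no:(0 2 4 3)(1 6 5)*(2 6)(3 4 5) = (0 6 3)(1 2 5), (2 6)(3 4 5)*(0 2 4 3)(1 6 5) = (0 2 5)(1 6 4)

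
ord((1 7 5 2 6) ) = 5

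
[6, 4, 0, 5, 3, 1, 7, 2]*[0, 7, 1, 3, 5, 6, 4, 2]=[4, 5, 0, 6, 3, 7, 2, 1]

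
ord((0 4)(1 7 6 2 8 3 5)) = 14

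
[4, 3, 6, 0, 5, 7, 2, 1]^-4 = [5, 0, 2, 4, 7, 1, 6, 3]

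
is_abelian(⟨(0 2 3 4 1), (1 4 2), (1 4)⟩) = no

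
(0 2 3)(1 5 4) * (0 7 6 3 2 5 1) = (0 5 4)(3 7 6)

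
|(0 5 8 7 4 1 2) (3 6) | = 14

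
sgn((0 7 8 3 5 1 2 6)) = -1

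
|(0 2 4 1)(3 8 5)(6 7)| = 12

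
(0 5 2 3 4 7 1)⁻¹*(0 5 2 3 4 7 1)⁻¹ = (0 7 3 5 1 4 2)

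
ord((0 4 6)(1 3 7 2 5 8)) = 6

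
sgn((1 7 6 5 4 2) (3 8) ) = 1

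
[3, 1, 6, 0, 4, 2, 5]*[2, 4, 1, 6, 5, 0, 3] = [6, 4, 3, 2, 5, 1, 0]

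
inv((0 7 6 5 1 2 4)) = (0 4 2 1 5 6 7)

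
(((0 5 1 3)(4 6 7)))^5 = (0 5 1 3)(4 7 6)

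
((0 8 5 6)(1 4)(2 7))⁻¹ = (0 6 5 8)(1 4)(2 7)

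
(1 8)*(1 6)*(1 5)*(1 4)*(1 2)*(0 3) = (0 3)(1 8 6 5 4 2)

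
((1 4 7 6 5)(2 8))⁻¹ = (1 5 6 7 4)(2 8)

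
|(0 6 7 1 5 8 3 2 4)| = 9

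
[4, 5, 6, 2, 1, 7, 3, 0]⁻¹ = [7, 4, 3, 6, 0, 1, 2, 5]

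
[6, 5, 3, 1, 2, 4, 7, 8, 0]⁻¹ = [8, 3, 4, 2, 5, 1, 0, 6, 7]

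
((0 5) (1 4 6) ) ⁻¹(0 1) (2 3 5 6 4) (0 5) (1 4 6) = (0 1 6 2 3) (4 5) 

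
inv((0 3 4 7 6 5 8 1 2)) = (0 2 1 8 5 6 7 4 3)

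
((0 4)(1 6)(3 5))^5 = (0 4)(1 6)(3 5)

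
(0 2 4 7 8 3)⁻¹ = (0 3 8 7 4 2)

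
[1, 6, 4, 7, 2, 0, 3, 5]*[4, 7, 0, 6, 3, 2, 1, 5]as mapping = [0→7, 1→1, 2→3, 3→5, 4→0, 5→4, 6→6, 7→2]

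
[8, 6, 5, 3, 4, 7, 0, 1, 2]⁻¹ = [6, 7, 8, 3, 4, 2, 1, 5, 0]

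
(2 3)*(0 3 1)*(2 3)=(0 2 1)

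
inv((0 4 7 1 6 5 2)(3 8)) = (0 2 5 6 1 7 4)(3 8)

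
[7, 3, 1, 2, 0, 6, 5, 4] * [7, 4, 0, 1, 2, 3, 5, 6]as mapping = [0→6, 1→1, 2→4, 3→0, 4→7, 5→5, 6→3, 7→2]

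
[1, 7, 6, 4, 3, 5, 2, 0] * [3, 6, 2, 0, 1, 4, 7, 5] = [6, 5, 7, 1, 0, 4, 2, 3] 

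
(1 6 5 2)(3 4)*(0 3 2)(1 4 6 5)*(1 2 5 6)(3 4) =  (0 4 5)(1 6 2 3)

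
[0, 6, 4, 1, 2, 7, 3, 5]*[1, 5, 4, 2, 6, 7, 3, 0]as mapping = [0→1, 1→3, 2→6, 3→5, 4→4, 5→0, 6→2, 7→7]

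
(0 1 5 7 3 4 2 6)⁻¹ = (0 6 2 4 3 7 5 1)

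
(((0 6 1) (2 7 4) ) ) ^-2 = (0 6 1) (2 7 4) 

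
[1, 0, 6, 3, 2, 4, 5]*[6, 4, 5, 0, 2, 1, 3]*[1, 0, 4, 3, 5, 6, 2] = [5, 2, 3, 1, 6, 4, 0] 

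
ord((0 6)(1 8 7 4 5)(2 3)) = 10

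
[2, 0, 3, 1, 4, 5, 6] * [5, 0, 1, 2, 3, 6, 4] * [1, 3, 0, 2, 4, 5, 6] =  [3, 5, 0, 1, 2, 6, 4]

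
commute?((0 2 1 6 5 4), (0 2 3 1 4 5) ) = no:(0 2 1 6 5 4)*(0 2 3 1 4 5) = (0 3 1 6) (2 4), (0 2 3 1 4 5)*(0 2 1 6 5 4) = (0 1) (2 3 6 5) 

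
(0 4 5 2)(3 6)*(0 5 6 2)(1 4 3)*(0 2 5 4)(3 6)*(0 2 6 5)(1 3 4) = (0 5 6 3)(1 2)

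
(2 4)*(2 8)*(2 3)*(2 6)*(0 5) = (0 5)(2 4 8 3 6)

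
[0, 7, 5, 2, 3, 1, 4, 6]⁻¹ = [0, 5, 3, 4, 6, 2, 7, 1]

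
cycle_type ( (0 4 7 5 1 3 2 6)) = 8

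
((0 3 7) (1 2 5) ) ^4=(0 3 7) (1 2 5) 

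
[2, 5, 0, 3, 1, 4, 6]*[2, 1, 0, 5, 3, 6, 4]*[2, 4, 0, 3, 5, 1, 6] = [2, 6, 0, 1, 4, 3, 5]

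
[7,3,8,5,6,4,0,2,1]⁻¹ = [6,8,7,1,5,3,4,0,2]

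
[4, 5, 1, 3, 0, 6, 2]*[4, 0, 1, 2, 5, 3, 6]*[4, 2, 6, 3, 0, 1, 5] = [1, 3, 4, 6, 0, 5, 2]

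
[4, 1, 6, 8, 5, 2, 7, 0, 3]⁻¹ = [7, 1, 5, 8, 0, 4, 2, 6, 3]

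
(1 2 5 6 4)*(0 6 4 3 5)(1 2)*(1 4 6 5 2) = (0 5 6 3 2)(1 4)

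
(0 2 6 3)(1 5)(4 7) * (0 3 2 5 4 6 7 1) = (0 5)(1 4)(2 7 6)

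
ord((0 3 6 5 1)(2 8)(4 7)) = 10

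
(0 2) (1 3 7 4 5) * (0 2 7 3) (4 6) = (0 7 6 4 5 1) 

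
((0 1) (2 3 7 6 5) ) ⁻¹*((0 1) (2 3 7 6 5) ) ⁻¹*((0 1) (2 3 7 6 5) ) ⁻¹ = (0 1) (2 7 5 3 6) 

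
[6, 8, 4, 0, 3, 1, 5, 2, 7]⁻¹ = [3, 5, 7, 4, 2, 6, 0, 8, 1]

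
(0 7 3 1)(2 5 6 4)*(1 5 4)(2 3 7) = (0 2 4 3 5 6 1)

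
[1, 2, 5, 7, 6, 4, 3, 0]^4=[4, 6, 3, 2, 0, 7, 1, 5]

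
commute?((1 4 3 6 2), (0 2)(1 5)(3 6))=no:(1 4 3 6 2)*(0 2)(1 5)(3 6)=(0 2 5 1 4 6), (0 2)(1 5)(3 6)*(1 4 3 6 2)=(0 1 5 4 3 2)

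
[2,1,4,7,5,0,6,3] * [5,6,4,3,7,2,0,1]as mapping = [0→4,1→6,2→7,3→1,4→2,5→5,6→0,7→3]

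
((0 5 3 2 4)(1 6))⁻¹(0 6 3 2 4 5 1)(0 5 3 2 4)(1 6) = (0 3 6 5 1 2 4)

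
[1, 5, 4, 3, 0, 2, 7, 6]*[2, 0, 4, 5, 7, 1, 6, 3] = [0, 1, 7, 5, 2, 4, 3, 6]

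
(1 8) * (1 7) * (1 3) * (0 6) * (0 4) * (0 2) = (0 6 4 2) (1 8 7 3) 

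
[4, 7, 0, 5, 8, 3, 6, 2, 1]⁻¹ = [2, 8, 7, 5, 0, 3, 6, 1, 4]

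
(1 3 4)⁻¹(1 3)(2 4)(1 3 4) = (1 2)(3 4)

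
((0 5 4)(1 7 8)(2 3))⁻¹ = (0 4 5)(1 8 7)(2 3)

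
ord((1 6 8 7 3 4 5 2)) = 8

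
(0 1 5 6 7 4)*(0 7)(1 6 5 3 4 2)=(0 6)(1 3 4 7 2)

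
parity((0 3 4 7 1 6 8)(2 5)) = odd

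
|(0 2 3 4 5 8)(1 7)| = 6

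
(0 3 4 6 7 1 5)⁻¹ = (0 5 1 7 6 4 3)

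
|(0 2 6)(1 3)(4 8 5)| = 6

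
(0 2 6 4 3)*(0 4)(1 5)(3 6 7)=(0 2 7 3 4 6)(1 5)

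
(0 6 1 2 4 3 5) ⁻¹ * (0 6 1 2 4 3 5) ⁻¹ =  (0 3 2 6 5 4 1) 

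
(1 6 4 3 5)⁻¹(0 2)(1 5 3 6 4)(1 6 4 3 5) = (0 2)(1 5 4 3 6)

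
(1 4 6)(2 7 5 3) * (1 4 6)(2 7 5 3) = (1 6 4)(2 5)(3 7)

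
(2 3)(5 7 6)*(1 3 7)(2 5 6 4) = (1 3 5)(2 7 4)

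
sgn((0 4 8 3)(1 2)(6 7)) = -1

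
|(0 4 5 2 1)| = 5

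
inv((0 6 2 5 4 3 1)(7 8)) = (0 1 3 4 5 2 6)(7 8)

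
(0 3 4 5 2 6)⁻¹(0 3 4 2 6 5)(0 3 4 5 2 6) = (0 2 3 4 5 6)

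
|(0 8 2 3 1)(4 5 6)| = 15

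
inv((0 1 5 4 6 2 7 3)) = (0 3 7 2 6 4 5 1)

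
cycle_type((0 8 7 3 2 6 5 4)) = 8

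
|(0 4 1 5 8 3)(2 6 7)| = 6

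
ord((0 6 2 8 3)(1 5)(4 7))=10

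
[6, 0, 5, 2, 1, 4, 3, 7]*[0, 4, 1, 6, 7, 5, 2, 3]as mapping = [0→2, 1→0, 2→5, 3→1, 4→4, 5→7, 6→6, 7→3]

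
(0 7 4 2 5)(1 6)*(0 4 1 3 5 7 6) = (0 6 3 5 4 2 7 1)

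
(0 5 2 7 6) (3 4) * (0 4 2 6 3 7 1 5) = (1 5 6 4 7 3 2) 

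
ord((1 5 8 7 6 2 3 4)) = 8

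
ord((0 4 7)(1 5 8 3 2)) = 15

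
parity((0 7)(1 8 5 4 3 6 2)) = odd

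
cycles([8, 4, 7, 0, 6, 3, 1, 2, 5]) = (0 8 5 3)(1 4 6)(2 7)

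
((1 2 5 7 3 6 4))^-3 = (1 3 2 6 5 4 7)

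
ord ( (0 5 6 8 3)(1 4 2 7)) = 20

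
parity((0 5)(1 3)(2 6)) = odd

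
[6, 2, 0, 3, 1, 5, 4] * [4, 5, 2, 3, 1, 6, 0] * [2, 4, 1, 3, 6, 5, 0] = [2, 1, 6, 3, 5, 0, 4]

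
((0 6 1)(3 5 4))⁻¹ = (0 1 6)(3 4 5)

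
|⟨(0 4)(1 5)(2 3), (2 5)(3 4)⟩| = 12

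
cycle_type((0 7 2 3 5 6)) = 6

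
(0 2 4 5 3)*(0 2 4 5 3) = (0 4 3 2 5)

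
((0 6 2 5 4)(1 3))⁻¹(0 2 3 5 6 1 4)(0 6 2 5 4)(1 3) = (0 6 5 1 4 2 3)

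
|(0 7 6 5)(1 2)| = 4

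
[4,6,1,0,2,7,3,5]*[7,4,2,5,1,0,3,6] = [1,3,4,7,2,6,5,0]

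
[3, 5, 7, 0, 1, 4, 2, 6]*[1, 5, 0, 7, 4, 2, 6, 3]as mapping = [0→7, 1→2, 2→3, 3→1, 4→5, 5→4, 6→0, 7→6]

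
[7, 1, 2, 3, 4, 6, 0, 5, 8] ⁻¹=[6, 1, 2, 3, 4, 7, 5, 0, 8] 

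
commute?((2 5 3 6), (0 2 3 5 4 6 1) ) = no:(2 5 3 6)*(0 2 3 5 4 6 1) = (0 2 4 6 3 1), (0 2 3 5 4 6 1)*(2 5 3 6) = (0 5 4 2 6 1) 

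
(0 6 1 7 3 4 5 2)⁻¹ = (0 2 5 4 3 7 1 6)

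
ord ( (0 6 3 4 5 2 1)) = 7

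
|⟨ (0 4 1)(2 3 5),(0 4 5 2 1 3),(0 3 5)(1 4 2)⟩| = 720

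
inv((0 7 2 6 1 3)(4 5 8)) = (0 3 1 6 2 7)(4 8 5)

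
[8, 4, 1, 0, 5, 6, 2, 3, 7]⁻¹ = [3, 2, 6, 7, 1, 4, 5, 8, 0]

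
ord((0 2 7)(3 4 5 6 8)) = 15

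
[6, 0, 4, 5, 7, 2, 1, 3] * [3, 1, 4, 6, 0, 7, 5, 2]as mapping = [0→5, 1→3, 2→0, 3→7, 4→2, 5→4, 6→1, 7→6]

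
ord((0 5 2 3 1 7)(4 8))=6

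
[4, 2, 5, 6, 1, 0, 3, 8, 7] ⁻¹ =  [5, 4, 1, 6, 0, 2, 3, 8, 7] 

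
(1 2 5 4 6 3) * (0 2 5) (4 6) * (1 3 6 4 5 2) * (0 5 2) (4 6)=(0 1) (2 5 6 4) 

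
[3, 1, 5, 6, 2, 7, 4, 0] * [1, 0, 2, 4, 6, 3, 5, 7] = [4, 0, 3, 5, 2, 7, 6, 1]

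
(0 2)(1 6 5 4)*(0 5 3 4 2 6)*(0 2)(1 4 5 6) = (0 1 2 6 3 5)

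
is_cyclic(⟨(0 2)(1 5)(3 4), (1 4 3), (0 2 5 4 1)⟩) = no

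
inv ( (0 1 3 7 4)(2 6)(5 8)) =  (0 4 7 3 1)(2 6)(5 8)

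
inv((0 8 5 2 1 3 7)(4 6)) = (0 7 3 1 2 5 8)(4 6)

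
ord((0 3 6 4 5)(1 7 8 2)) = 20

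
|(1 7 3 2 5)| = 5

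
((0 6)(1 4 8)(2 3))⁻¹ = (0 6)(1 8 4)(2 3)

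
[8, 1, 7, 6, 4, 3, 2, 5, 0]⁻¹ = [8, 1, 6, 5, 4, 7, 3, 2, 0]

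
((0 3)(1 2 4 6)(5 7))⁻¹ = (0 3)(1 6 4 2)(5 7)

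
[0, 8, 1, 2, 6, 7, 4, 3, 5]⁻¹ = [0, 2, 3, 7, 6, 8, 4, 5, 1]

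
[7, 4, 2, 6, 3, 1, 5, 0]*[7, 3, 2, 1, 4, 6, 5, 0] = [0, 4, 2, 5, 1, 3, 6, 7]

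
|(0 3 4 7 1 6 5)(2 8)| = 14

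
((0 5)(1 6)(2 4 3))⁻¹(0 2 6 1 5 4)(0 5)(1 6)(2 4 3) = (0 3 5 4 1 6)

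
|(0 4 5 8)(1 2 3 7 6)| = 20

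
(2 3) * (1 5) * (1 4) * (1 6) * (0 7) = (0 7)(1 5 4 6)(2 3)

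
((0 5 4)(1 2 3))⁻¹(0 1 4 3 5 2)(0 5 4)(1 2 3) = (0 1 4 3 5 2)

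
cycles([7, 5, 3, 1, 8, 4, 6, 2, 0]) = (0 7 2 3 1 5 4 8)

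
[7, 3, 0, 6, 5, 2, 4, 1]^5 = [4, 2, 6, 0, 1, 3, 7, 5]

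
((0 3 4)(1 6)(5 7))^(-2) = (0 3 4)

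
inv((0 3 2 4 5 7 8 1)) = (0 1 8 7 5 4 2 3)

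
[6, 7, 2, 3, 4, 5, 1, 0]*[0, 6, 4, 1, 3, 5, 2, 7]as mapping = [0→2, 1→7, 2→4, 3→1, 4→3, 5→5, 6→6, 7→0]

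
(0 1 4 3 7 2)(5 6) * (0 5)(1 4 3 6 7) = (0 4 6)(1 3)(2 5 7)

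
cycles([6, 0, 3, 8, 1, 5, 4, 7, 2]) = (0 6 4 1)(2 3 8)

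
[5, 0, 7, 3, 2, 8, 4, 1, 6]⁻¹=[1, 7, 4, 3, 6, 0, 8, 2, 5]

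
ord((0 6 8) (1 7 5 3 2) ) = 15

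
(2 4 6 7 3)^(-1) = (2 3 7 6 4)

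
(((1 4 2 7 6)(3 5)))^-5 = (3 5)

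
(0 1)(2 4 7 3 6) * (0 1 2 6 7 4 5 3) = (0 2 5 3 7)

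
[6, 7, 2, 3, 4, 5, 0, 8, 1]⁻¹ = [6, 8, 2, 3, 4, 5, 0, 1, 7]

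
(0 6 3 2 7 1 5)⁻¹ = (0 5 1 7 2 3 6)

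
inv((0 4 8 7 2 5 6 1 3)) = (0 3 1 6 5 2 7 8 4)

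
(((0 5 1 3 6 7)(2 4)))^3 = (0 3)(1 7)(2 4)(5 6)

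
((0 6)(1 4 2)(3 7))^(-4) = (1 2 4)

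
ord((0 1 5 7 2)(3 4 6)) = 15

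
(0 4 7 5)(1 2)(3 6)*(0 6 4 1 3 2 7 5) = (0 1 7)(2 3 4 5 6)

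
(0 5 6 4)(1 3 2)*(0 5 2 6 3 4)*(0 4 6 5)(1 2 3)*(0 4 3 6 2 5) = (0 6 3)(1 2 5)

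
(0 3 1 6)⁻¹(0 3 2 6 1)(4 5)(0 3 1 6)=(0 6 3 1 2)(4 5)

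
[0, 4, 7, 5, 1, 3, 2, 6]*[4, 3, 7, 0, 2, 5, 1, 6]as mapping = [0→4, 1→2, 2→6, 3→5, 4→3, 5→0, 6→7, 7→1]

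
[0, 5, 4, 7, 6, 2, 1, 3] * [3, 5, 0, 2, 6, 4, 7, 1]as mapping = [0→3, 1→4, 2→6, 3→1, 4→7, 5→0, 6→5, 7→2]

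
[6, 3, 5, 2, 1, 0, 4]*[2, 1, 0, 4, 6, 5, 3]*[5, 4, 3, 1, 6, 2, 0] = [1, 6, 2, 5, 4, 3, 0]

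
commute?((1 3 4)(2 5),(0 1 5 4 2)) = no:(1 3 4)(2 5) * (0 1 5 4 2) = (0 1 3 2 4 5),(0 1 5 4 2) * (1 3 4)(2 5) = (0 3 4 5 1 2)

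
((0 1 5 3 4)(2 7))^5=(2 7)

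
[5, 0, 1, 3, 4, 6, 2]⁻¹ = [1, 2, 6, 3, 4, 0, 5]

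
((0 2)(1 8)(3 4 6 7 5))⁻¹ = (0 2)(1 8)(3 5 7 6 4)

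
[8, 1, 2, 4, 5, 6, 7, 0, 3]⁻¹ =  [7, 1, 2, 8, 3, 4, 5, 6, 0]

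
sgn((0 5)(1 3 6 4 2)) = -1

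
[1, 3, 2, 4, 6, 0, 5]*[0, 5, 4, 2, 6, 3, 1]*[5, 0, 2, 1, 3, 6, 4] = [6, 2, 3, 4, 0, 5, 1]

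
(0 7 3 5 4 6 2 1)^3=(0 5 2 7 4 1 3 6)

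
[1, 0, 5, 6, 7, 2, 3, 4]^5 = [1, 0, 5, 6, 7, 2, 3, 4]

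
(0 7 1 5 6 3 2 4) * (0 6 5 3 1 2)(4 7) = (0 4 6 1 3)(2 7)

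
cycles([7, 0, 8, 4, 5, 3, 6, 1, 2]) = (0 7 1)(2 8)(3 4 5)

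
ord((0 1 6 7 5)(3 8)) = 10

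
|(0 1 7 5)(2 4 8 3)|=4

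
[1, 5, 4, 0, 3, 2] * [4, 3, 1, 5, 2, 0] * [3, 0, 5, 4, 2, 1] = [4, 3, 5, 2, 1, 0]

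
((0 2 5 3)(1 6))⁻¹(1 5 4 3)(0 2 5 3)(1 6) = (0 6 3 4)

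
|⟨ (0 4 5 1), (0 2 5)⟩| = 120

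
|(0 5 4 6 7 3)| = 6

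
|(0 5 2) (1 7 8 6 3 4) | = 6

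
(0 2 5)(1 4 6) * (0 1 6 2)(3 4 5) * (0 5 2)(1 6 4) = (0 5 6 4)(1 2 3)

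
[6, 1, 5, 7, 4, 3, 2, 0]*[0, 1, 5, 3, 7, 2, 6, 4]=[6, 1, 2, 4, 7, 3, 5, 0]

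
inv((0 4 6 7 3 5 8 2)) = (0 2 8 5 3 7 6 4)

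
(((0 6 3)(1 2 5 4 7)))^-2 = (0 6 3)(1 4 2 7 5)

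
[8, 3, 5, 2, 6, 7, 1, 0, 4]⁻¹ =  [7, 6, 3, 1, 8, 2, 4, 5, 0]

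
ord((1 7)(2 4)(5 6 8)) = 6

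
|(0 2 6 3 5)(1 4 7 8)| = 20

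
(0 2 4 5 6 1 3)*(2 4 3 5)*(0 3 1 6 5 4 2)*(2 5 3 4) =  (0 5 3 4) (1 2) 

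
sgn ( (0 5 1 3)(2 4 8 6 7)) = -1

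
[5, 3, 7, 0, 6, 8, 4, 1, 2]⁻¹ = [3, 7, 8, 1, 6, 0, 4, 2, 5]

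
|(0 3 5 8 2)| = 5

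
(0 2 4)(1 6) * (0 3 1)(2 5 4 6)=(0 5 4 3 1 2 6)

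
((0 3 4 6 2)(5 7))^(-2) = (0 6 3 2 4)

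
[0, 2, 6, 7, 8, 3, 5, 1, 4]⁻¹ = [0, 7, 1, 5, 8, 6, 2, 3, 4]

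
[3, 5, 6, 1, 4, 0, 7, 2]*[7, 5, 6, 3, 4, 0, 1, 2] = [3, 0, 1, 5, 4, 7, 2, 6]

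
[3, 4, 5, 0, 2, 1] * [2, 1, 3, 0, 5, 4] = [0, 5, 4, 2, 3, 1]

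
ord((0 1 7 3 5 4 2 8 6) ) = 9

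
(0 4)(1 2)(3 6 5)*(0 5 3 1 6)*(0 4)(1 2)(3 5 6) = (2 3 4 6 5)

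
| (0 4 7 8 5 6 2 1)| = 8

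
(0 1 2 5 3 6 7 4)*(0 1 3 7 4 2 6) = (0 3)(1 6 4)(2 5 7)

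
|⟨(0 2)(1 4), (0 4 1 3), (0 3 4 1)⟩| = 120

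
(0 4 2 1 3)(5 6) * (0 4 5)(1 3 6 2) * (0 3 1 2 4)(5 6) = (0 6 3)(1 5 4 2)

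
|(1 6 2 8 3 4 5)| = 7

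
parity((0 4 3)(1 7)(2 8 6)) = odd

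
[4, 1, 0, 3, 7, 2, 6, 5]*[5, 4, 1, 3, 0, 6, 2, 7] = [0, 4, 5, 3, 7, 1, 2, 6]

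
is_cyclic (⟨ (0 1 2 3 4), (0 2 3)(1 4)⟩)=no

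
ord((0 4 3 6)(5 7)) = 4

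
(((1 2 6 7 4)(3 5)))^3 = (1 7 2 4 6)(3 5)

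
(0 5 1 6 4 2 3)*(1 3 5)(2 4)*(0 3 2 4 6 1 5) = (0 5 2)(4 6)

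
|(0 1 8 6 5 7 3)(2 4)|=14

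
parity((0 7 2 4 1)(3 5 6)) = even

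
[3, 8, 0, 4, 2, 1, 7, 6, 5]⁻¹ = [2, 5, 4, 0, 3, 8, 7, 6, 1]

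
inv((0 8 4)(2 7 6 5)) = (0 4 8)(2 5 6 7)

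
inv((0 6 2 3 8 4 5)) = (0 5 4 8 3 2 6)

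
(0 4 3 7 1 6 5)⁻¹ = (0 5 6 1 7 3 4)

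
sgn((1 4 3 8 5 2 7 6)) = -1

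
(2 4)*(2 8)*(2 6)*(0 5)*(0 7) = (0 5 7)(2 4 8 6)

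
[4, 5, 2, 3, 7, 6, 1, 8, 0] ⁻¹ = [8, 6, 2, 3, 0, 1, 5, 4, 7] 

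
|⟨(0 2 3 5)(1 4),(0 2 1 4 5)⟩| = 360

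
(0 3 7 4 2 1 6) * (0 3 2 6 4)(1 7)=(0 2 7)(1 4 6 3)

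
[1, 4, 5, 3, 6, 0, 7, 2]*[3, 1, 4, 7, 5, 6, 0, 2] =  [1, 5, 6, 7, 0, 3, 2, 4]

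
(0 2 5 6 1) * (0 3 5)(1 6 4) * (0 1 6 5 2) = (1 3 2)(4 6 5)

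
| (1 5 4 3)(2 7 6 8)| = 4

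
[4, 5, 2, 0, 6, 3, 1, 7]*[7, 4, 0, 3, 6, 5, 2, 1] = [6, 5, 0, 7, 2, 3, 4, 1]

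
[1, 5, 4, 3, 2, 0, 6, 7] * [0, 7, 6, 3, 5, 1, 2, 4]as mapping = [0→7, 1→1, 2→5, 3→3, 4→6, 5→0, 6→2, 7→4]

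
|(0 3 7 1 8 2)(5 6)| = 6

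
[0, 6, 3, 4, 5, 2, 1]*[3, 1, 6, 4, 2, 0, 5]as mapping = [0→3, 1→5, 2→4, 3→2, 4→0, 5→6, 6→1]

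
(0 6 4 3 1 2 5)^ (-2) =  (0 2 3 6 5 1 4)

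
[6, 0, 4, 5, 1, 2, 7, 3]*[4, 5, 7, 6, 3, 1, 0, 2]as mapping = [0→0, 1→4, 2→3, 3→1, 4→5, 5→7, 6→2, 7→6]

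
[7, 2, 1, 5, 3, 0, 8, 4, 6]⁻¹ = [5, 2, 1, 4, 7, 3, 8, 0, 6]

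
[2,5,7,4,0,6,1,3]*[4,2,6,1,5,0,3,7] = [6,0,7,5,4,3,2,1]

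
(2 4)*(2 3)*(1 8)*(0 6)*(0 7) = (0 6 7)(1 8)(2 4 3)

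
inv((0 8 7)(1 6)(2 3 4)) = (0 7 8)(1 6)(2 4 3)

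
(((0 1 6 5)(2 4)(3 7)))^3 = (0 5 6 1)(2 4)(3 7)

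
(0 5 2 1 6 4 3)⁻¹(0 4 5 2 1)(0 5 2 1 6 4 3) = (1 6 5 3 2)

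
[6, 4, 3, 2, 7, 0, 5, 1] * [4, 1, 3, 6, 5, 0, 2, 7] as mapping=[0→2, 1→5, 2→6, 3→3, 4→7, 5→4, 6→0, 7→1] 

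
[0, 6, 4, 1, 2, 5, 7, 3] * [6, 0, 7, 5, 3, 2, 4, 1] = [6, 4, 3, 0, 7, 2, 1, 5]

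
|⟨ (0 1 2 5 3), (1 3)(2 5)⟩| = 10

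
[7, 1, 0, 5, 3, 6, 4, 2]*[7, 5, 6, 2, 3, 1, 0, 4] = [4, 5, 7, 1, 2, 0, 3, 6]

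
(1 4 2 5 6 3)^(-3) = (1 5)(2 3)(4 6)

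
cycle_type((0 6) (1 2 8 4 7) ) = 2.5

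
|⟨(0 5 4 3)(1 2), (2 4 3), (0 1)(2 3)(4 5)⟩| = 720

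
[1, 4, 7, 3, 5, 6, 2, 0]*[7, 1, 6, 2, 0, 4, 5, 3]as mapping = [0→1, 1→0, 2→3, 3→2, 4→4, 5→5, 6→6, 7→7]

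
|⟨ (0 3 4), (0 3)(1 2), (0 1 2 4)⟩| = 120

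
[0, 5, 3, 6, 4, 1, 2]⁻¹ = [0, 5, 6, 2, 4, 1, 3]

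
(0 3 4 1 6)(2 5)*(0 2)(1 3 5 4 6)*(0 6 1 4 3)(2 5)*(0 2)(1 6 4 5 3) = (1 5 4 2)(3 6)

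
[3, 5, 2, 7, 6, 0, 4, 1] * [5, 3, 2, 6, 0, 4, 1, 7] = [6, 4, 2, 7, 1, 5, 0, 3]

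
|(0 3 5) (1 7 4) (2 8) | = 6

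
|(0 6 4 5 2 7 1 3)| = 8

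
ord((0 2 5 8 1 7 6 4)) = 8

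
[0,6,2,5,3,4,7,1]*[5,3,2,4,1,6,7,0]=[5,7,2,6,4,1,0,3]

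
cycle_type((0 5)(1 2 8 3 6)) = 2.5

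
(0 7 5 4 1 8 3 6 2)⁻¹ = (0 2 6 3 8 1 4 5 7)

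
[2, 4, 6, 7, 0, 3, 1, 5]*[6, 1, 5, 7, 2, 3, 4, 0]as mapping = [0→5, 1→2, 2→4, 3→0, 4→6, 5→7, 6→1, 7→3]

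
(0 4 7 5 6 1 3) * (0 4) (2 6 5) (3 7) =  (1 7 2 6) (3 4) 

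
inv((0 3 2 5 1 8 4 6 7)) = (0 7 6 4 8 1 5 2 3)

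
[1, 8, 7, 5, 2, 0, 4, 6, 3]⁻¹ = [5, 0, 4, 8, 6, 3, 7, 2, 1]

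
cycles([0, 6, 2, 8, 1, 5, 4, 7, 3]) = (1 6 4)(3 8)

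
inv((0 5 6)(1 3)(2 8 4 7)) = (0 6 5)(1 3)(2 7 4 8)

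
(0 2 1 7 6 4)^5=(0 4 6 7 1 2)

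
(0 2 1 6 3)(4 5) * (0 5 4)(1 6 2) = (0 1 2 6 3 5)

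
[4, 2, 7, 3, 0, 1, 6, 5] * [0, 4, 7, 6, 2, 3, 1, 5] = [2, 7, 5, 6, 0, 4, 1, 3]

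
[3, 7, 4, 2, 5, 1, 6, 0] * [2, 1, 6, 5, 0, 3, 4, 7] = [5, 7, 0, 6, 3, 1, 4, 2]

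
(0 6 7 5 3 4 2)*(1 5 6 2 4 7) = (0 2) (1 5 3 7 6) 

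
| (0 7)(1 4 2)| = 6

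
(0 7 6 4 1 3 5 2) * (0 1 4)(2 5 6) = (0 7 2 1 3 6)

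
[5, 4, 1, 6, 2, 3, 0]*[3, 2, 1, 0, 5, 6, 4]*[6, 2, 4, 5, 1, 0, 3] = [3, 0, 4, 1, 2, 6, 5]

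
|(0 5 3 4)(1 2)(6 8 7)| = 12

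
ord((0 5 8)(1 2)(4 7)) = 6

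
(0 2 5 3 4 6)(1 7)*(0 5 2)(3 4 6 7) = (1 3 6 5 4 7)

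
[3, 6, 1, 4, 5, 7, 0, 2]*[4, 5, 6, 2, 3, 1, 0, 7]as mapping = [0→2, 1→0, 2→5, 3→3, 4→1, 5→7, 6→4, 7→6]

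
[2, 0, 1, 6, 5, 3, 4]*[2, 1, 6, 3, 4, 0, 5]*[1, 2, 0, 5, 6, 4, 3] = [3, 0, 2, 4, 1, 5, 6]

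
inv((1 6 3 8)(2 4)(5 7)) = (1 8 3 6)(2 4)(5 7)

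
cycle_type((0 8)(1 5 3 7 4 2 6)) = 2.7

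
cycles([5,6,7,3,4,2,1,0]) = (0 5 2 7) (1 6) 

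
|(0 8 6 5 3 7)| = 6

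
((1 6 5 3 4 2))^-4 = (1 5 4)(2 6 3)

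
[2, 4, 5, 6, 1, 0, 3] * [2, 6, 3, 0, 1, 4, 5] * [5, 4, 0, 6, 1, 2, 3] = [6, 4, 1, 2, 3, 0, 5]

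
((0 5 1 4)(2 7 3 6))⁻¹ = (0 4 1 5)(2 6 3 7)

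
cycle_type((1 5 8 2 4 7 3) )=7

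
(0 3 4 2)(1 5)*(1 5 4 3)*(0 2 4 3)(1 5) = (0 5 1 3)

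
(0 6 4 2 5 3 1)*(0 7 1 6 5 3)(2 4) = (0 5)(1 7)(2 3 6)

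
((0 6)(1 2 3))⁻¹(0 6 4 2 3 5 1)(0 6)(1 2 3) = (0 4 3 1 5 2 6)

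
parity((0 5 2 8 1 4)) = odd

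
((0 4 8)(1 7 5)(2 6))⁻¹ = (0 8 4)(1 5 7)(2 6)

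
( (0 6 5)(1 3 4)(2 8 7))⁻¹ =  (0 5 6)(1 4 3)(2 7 8)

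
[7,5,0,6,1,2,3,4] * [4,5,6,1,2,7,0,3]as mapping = [0→3,1→7,2→4,3→0,4→5,5→6,6→1,7→2]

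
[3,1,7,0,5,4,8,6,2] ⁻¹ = [3,1,8,0,5,4,7,2,6] 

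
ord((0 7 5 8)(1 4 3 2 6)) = 20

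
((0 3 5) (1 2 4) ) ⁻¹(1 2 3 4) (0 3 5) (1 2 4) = (1 2 4 5) 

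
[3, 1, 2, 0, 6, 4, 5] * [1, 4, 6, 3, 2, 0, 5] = [3, 4, 6, 1, 5, 2, 0]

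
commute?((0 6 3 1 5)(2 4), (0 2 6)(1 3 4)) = no:(0 6 3 1 5)(2 4) * (0 2 6)(1 3 4) = (1 5 2)(4 6), (0 2 6)(1 3 4) * (0 6 3 1 5)(2 4) = (0 4 5)(2 3)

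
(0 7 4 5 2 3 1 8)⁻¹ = (0 8 1 3 2 5 4 7)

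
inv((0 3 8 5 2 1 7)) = (0 7 1 2 5 8 3)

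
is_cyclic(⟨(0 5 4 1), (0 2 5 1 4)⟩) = no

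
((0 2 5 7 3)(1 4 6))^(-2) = (0 7 2 3 5)(1 4 6)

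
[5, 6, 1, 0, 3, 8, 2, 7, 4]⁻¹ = [3, 2, 6, 4, 8, 0, 1, 7, 5]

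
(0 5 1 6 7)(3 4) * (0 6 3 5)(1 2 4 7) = (1 3 7 6)(2 4 5)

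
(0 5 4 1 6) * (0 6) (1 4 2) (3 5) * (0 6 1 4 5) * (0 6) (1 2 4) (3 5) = (0 5 4 3 6 2 1) 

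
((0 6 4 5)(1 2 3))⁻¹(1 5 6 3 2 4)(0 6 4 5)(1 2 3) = (0 4 1 3 5 2)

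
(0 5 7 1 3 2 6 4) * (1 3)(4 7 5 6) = (0 6 7 3 2 4)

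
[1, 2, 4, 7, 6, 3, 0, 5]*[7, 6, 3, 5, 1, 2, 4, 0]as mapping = [0→6, 1→3, 2→1, 3→0, 4→4, 5→5, 6→7, 7→2]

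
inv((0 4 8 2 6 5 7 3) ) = (0 3 7 5 6 2 8 4) 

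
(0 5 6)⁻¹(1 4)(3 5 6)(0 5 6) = (0 3 6)(1 4)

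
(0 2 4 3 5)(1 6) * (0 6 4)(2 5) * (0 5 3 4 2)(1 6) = (0 3)(1 2 5)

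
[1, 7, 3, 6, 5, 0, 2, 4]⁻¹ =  [5, 0, 6, 2, 7, 4, 3, 1]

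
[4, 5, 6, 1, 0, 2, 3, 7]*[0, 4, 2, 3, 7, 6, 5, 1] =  [7, 6, 5, 4, 0, 2, 3, 1]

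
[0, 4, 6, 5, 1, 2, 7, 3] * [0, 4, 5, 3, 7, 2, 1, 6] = [0, 7, 1, 2, 4, 5, 6, 3]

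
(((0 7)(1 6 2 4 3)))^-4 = (1 6 2 4 3)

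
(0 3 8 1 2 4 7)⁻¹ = (0 7 4 2 1 8 3)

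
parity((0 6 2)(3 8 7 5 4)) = even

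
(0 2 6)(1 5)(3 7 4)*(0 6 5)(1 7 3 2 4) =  (0 4 2 5 7 1)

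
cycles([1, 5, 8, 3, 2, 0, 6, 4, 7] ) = (0 1 5)(2 8 7 4)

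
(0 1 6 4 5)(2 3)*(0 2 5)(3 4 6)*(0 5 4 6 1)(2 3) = (1 2 6)(3 4 5)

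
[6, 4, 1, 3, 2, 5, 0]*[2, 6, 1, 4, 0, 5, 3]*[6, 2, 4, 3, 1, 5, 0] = [3, 6, 0, 1, 2, 5, 4]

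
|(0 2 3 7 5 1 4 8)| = 8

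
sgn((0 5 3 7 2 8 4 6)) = -1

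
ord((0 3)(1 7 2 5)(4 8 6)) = 12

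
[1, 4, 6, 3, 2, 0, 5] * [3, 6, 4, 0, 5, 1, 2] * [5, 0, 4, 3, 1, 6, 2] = [2, 6, 4, 5, 1, 3, 0]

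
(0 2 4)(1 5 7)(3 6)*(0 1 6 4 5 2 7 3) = (0 7 6)(1 2 5 3 4)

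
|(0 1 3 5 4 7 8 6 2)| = 9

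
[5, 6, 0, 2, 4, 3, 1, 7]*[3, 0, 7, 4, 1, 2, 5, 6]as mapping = [0→2, 1→5, 2→3, 3→7, 4→1, 5→4, 6→0, 7→6]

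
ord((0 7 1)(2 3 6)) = 3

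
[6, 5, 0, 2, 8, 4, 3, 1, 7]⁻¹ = [2, 7, 3, 6, 5, 1, 0, 8, 4]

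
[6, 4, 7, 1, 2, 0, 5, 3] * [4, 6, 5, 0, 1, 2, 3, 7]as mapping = [0→3, 1→1, 2→7, 3→6, 4→5, 5→4, 6→2, 7→0]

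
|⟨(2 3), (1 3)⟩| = 6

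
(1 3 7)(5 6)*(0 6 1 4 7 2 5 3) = (0 6 3 2 5 1)(4 7)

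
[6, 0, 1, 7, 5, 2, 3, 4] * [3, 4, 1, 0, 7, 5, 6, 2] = [6, 3, 4, 2, 5, 1, 0, 7]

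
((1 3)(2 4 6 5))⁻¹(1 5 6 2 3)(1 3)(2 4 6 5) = (1 3 2 5 4)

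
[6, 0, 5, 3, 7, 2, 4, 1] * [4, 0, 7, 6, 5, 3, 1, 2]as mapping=[0→1, 1→4, 2→3, 3→6, 4→2, 5→7, 6→5, 7→0]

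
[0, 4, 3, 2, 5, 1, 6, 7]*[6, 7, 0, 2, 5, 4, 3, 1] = [6, 5, 2, 0, 4, 7, 3, 1]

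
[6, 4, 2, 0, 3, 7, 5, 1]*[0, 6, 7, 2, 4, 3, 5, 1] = [5, 4, 7, 0, 2, 1, 3, 6]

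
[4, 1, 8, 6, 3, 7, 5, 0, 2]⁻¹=[7, 1, 8, 4, 0, 6, 3, 5, 2]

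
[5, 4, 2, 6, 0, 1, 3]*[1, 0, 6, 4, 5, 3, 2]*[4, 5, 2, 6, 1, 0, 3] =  [6, 0, 3, 2, 5, 4, 1]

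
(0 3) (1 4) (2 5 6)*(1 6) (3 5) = (0 5 1 4 6 2 3) 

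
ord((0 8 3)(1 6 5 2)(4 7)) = 12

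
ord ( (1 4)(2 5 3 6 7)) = 10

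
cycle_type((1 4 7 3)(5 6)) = 2.4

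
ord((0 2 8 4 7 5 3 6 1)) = 9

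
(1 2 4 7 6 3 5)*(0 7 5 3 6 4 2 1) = (0 7 4 5)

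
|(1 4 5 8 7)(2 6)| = 10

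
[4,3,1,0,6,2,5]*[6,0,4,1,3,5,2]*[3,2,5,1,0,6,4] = [1,2,3,4,5,0,6]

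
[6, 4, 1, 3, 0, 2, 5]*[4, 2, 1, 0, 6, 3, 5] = [5, 6, 2, 0, 4, 1, 3]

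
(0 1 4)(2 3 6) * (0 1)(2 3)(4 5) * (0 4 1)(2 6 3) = (0 4)(1 5)(2 6)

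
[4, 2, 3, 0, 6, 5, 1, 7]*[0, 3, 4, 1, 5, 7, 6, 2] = [5, 4, 1, 0, 6, 7, 3, 2]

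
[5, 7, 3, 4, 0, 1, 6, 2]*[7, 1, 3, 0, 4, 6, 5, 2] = [6, 2, 0, 4, 7, 1, 5, 3]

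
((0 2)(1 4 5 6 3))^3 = (0 2)(1 6 4 3 5)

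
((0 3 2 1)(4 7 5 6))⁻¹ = (0 1 2 3)(4 6 5 7)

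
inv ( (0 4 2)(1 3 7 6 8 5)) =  (0 2 4)(1 5 8 6 7 3)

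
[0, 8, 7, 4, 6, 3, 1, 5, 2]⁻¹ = [0, 6, 8, 5, 3, 7, 4, 2, 1]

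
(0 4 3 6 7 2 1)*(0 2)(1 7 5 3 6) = (0 4 6 5 3 1 2 7)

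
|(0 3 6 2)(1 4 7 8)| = 4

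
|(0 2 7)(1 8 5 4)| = 12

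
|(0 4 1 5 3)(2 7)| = 10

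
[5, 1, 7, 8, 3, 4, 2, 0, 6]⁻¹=[7, 1, 6, 4, 5, 0, 8, 2, 3]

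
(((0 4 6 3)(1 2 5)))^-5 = (0 3 6 4)(1 2 5)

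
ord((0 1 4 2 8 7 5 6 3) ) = 9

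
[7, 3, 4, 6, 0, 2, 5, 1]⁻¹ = [4, 7, 5, 1, 2, 6, 3, 0]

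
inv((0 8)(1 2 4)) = (0 8)(1 4 2)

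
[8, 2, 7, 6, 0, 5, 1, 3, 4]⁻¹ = [4, 6, 1, 7, 8, 5, 3, 2, 0]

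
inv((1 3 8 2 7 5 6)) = (1 6 5 7 2 8 3)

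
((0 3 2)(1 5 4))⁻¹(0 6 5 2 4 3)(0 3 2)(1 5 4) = (0 1 2 3 6 4)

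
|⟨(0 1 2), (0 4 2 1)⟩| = 24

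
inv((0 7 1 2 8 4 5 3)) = (0 3 5 4 8 2 1 7)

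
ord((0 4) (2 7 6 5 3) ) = 10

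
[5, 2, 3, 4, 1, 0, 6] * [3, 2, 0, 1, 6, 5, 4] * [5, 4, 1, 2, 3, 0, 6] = [0, 5, 4, 6, 1, 2, 3]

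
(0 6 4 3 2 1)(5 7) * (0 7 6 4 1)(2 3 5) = (0 4 5 6 1 7 2)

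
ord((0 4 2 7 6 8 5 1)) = 8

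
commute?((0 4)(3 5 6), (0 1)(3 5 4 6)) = no:(0 4)(3 5 6) * (0 1)(3 5 4 6) = (0 6 5 3 4 1), (0 1)(3 5 4 6) * (0 4)(3 5 6) = (0 1 4 3 6 5)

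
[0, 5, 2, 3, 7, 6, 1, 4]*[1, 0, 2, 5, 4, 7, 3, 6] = [1, 7, 2, 5, 6, 3, 0, 4]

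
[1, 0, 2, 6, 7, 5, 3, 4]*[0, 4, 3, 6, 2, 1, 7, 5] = [4, 0, 3, 7, 5, 1, 6, 2]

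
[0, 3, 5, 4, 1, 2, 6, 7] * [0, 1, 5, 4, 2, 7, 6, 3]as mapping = [0→0, 1→4, 2→7, 3→2, 4→1, 5→5, 6→6, 7→3]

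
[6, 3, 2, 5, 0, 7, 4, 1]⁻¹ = [4, 7, 2, 1, 6, 3, 0, 5]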